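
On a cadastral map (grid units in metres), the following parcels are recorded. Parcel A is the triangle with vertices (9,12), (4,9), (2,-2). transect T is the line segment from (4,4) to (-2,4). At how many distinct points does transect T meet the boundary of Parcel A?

The segment meets the boundary at (3.091,4).

1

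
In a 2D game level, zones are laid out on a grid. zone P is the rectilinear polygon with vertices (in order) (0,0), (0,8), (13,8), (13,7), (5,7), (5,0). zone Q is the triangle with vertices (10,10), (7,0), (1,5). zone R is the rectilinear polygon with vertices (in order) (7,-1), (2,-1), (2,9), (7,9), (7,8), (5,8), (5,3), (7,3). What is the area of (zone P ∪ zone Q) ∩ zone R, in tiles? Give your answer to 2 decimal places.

28.43

|zone P ∪ zone Q| = 70.6833.
|(zone P ∪ zone Q) ∩ zone R| = 28.43.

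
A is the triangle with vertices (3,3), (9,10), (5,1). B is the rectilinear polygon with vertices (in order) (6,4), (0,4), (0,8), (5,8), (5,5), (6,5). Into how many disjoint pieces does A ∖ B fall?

1

A ∖ B is a single connected region.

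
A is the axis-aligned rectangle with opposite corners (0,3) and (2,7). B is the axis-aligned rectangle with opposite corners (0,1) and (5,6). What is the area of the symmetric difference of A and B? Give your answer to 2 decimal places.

21.00

|A∩B|: x∈[0,2], y∈[3,6] → 2·3 = 6.
|A △ B| = |A| + |B| − 2·|A∩B| = 8 + 25 − 12 = 21.00.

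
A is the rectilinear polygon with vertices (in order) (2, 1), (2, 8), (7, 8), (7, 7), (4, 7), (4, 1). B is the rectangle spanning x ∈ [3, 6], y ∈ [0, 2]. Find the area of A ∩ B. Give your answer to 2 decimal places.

1.00

The intersection is the polygon with vertices (4,1), (3,1), (3,2), (4,2).
By the shoelace formula its area is 1.00.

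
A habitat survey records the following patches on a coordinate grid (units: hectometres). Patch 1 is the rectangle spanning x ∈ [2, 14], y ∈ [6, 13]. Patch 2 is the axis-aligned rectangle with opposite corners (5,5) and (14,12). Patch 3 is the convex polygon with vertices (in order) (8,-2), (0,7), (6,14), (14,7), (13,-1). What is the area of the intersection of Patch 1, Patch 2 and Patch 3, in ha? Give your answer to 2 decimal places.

39.65

The intersection is the polygon with vertices (5,6), (5,12), (8.286,12), (14,7), (13.875,6).
By the shoelace formula its area is 39.65.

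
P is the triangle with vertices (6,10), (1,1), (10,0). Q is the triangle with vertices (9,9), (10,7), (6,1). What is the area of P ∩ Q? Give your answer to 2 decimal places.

2.29

The intersection is the polygon with vertices (8.25,4.375), (6,1), (7.742,5.645).
By the shoelace formula its area is 2.29.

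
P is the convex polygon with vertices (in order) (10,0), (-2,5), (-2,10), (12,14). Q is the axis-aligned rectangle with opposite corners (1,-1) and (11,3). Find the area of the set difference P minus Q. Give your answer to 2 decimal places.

112.56

|P| = 124, |P∩Q| = 11.4429.
|P ∖ Q| = |P| − |P∩Q| = 124 − 11.4429 = 112.56.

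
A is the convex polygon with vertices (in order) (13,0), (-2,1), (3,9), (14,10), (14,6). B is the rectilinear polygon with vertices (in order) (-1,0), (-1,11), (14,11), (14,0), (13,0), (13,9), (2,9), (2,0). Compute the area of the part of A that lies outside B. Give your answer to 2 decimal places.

|A| = 119, |A∩B| = 24.
|A ∖ B| = |A| − |A∩B| = 119 − 24 = 95.00.

95.00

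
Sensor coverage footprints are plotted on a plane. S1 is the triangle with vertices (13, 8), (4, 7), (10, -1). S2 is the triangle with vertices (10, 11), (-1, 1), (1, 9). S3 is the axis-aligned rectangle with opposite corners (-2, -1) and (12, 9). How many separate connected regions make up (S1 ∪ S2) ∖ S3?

2

(S1 ∪ S2) ∖ S3 splits into 2 disjoint pieces (area 1.4444, area 6.8).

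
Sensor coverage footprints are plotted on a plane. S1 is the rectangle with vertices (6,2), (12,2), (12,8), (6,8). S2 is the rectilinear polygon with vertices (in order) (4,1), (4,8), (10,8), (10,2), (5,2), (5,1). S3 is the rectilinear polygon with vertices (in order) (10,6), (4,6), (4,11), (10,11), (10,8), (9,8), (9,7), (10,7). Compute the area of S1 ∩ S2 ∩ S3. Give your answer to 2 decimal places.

7.00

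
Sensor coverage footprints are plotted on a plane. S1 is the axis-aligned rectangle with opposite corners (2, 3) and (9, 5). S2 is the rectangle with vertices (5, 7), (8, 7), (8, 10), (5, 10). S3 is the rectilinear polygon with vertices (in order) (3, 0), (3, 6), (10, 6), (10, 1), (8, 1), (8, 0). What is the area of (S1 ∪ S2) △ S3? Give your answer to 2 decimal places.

39.00

|S1 ∪ S2| = 23.
|(S1 ∪ S2) ∩ S3| = 12.
|(S1 ∪ S2) △ S3| = 23 + 40 − 24 = 39.00.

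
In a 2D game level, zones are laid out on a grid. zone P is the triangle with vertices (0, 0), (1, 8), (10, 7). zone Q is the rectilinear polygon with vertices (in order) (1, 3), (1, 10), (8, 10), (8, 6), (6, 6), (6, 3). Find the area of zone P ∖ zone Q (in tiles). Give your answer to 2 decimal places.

11.25

|zone P| = 36.5, |zone P∩zone Q| = 25.2492.
|zone P ∖ zone Q| = |zone P| − |zone P∩zone Q| = 36.5 − 25.2492 = 11.25.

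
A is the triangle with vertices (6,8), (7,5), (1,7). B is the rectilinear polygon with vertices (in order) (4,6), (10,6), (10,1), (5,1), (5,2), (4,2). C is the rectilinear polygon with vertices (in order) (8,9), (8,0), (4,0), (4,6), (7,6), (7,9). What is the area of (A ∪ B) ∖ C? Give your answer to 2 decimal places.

|A ∪ B| = 35.6667.
|(A ∪ B) ∩ C| = 19.
|(A ∪ B) ∖ C| = 35.6667 − 19 = 16.67.

16.67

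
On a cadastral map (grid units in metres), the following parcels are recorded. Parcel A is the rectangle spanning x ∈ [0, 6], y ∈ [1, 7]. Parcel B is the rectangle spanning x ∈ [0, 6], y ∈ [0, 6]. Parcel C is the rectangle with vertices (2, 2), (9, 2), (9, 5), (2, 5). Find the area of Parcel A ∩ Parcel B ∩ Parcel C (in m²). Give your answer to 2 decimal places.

The intersection is the polygon with vertices (6,2), (2,2), (2,5), (6,5).
By the shoelace formula its area is 12.00.

12.00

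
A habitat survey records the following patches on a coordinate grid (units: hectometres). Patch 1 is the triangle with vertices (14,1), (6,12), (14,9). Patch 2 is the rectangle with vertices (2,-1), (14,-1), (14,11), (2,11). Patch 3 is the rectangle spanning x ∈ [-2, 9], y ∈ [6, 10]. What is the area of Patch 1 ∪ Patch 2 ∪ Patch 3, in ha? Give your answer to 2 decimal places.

By inclusion–exclusion:
Individual areas: |Patch 1| = 32, |Patch 2| = 144, |Patch 3| = 44.
|Patch 1∩Patch 2| = 31.0303.
|Patch 1∩Patch 3| = 1.642.
|Patch 2∩Patch 3|: x∈[2,9], y∈[6,10] → 7·4 = 28.
|Patch 1∩Patch 2∩Patch 3| = 1.642.
|Patch 1 ∪ Patch 2 ∪ Patch 3| = 220 − 60.6723 + 1.642 = 160.97.

160.97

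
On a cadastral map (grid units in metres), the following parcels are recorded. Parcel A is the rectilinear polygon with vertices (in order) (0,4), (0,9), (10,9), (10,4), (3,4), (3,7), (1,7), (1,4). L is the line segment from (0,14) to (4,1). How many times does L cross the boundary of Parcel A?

The segment meets the boundary at (3.077,4), (3,4.25), (1.538,9), (2.154,7).

4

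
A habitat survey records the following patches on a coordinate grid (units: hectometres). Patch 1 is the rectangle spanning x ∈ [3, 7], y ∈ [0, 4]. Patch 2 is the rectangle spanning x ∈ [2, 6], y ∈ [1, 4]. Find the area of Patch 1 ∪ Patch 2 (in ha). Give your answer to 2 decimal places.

By inclusion–exclusion:
Individual areas: |Patch 1| = 16, |Patch 2| = 12.
|Patch 1∩Patch 2|: x∈[3,6], y∈[1,4] → 3·3 = 9.
|Patch 1 ∪ Patch 2| = 28 − 9 = 19.00.

19.00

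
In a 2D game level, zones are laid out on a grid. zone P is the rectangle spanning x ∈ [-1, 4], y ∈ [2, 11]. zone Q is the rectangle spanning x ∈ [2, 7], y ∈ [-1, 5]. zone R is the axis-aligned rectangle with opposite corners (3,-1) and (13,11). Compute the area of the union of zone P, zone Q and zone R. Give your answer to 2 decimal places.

159.00

By inclusion–exclusion:
Individual areas: |zone P| = 45, |zone Q| = 30, |zone R| = 120.
|zone P∩zone Q|: x∈[2,4], y∈[2,5] → 2·3 = 6.
|zone P∩zone R|: x∈[3,4], y∈[2,11] → 1·9 = 9.
|zone Q∩zone R|: x∈[3,7], y∈[-1,5] → 4·6 = 24.
|zone P∩zone Q∩zone R| = 3.
|zone P ∪ zone Q ∪ zone R| = 195 − 39 + 3 = 159.00.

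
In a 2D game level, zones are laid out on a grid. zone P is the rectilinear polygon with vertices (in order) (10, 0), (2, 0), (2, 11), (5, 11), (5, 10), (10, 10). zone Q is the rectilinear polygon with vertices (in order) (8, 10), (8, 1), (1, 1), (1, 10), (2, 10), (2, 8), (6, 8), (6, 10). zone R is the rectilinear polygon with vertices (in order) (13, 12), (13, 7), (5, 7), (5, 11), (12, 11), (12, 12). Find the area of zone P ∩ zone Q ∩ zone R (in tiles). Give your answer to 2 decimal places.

7.00

The intersection is the polygon with vertices (6,8), (6,10), (8,10), (8,7), (5,7), (5,8).
By the shoelace formula its area is 7.00.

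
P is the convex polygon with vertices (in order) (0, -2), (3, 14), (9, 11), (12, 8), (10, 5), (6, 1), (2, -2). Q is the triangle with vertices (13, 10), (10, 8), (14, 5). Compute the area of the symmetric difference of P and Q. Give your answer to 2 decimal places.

|P| = 102.5, |Q| = 8.5, |P∩Q| = 1.8.
|P △ Q| = |P| + |Q| − 2·|P∩Q| = 102.5 + 8.5 − 3.6 = 107.40.

107.40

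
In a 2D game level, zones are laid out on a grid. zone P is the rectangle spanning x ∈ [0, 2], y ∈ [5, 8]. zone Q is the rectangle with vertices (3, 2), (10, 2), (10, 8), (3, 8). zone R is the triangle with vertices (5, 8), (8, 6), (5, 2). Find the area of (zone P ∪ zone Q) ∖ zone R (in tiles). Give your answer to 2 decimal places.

|zone P ∪ zone Q| = 48.
|(zone P ∪ zone Q) ∩ zone R| = 9.
|(zone P ∪ zone Q) ∖ zone R| = 48 − 9 = 39.00.

39.00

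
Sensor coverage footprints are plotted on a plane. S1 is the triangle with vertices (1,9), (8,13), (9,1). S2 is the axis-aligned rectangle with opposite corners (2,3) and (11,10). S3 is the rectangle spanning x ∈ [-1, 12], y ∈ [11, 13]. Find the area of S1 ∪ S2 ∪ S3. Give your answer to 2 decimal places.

96.20

By inclusion–exclusion:
Individual areas: |S1| = 44, |S2| = 63, |S3| = 26.
|S1∩S2| = 33.131.
|S1∩S3| = 3.6667.
|S2∩S3| = 0 (no overlap).
|S1∩S2∩S3| = 0.
|S1 ∪ S2 ∪ S3| = 133 − 36.7976 + 0 = 96.20.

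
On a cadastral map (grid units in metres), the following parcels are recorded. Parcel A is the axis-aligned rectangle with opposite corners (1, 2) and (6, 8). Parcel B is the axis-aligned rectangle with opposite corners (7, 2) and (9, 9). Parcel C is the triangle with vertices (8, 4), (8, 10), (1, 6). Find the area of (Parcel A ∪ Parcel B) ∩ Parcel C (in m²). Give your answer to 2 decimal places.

14.93

|Parcel A ∪ Parcel B| = 44.
|(Parcel A ∪ Parcel B) ∩ Parcel C| = 14.93.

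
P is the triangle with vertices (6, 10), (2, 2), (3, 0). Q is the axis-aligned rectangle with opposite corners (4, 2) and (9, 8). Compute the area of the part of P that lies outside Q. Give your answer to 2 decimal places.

|P| = 8, |P∩Q| = 2.2667.
|P ∖ Q| = |P| − |P∩Q| = 8 − 2.2667 = 5.73.

5.73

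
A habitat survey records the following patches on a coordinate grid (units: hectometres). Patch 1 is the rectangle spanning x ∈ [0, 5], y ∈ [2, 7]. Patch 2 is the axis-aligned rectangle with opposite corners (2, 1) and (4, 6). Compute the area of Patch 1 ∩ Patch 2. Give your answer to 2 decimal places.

8.00

|Patch 1∩Patch 2|: x∈[2,4], y∈[2,6] → 2·4 = 8.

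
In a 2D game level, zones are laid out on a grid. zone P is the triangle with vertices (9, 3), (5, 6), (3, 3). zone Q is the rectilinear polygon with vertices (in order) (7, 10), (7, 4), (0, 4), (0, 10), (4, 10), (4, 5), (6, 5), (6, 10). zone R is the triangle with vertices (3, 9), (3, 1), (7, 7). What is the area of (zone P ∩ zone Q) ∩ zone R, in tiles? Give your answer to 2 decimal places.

1.33

The region (zone P ∩ zone Q) ∩ zone R is the polygon with vertices (3.667,4), (4.333,5), (5.667,5), (5,4).
By the shoelace formula its area is 1.33.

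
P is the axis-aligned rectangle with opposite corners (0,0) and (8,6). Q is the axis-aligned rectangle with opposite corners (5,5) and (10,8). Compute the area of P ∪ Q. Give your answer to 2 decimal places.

60.00

By inclusion–exclusion:
Individual areas: |P| = 48, |Q| = 15.
|P∩Q|: x∈[5,8], y∈[5,6] → 3·1 = 3.
|P ∪ Q| = 63 − 3 = 60.00.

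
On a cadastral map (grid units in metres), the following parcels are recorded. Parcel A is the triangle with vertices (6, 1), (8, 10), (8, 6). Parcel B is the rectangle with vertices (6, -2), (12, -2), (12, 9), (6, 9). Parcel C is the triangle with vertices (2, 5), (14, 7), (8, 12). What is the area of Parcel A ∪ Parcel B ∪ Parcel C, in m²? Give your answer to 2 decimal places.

By inclusion–exclusion:
Individual areas: |Parcel A| = 4, |Parcel B| = 66, |Parcel C| = 36.
|Parcel A∩Parcel B| = 3.8889.
|Parcel A∩Parcel C| = 1.8462.
|Parcel B∩Parcel C| = 16.9333.
|Parcel A∩Parcel B∩Parcel C| = 1.735.
|Parcel A ∪ Parcel B ∪ Parcel C| = 106 − 22.6684 + 1.735 = 85.07.

85.07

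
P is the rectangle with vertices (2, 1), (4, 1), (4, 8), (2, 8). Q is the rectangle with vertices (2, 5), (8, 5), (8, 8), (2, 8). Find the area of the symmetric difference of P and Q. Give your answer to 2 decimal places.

20.00

|P∩Q|: x∈[2,4], y∈[5,8] → 2·3 = 6.
|P △ Q| = |P| + |Q| − 2·|P∩Q| = 14 + 18 − 12 = 20.00.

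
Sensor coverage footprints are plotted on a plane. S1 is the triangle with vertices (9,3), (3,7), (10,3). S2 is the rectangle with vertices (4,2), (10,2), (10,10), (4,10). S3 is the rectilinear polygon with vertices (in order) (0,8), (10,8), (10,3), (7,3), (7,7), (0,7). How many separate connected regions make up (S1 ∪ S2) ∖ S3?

2

(S1 ∪ S2) ∖ S3 splits into 2 disjoint pieces (area 18.0476, area 12).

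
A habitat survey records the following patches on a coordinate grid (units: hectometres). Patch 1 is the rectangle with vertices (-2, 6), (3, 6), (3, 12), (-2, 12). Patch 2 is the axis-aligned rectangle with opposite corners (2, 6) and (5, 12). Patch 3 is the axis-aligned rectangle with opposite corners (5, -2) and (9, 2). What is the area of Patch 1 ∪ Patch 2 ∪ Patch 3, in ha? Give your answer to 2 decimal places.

58.00

By inclusion–exclusion:
Individual areas: |Patch 1| = 30, |Patch 2| = 18, |Patch 3| = 16.
|Patch 1∩Patch 2|: x∈[2,3], y∈[6,12] → 1·6 = 6.
|Patch 1∩Patch 3| = 0 (no overlap).
|Patch 2∩Patch 3| = 0 (no overlap).
|Patch 1∩Patch 2∩Patch 3| = 0.
|Patch 1 ∪ Patch 2 ∪ Patch 3| = 64 − 6 + 0 = 58.00.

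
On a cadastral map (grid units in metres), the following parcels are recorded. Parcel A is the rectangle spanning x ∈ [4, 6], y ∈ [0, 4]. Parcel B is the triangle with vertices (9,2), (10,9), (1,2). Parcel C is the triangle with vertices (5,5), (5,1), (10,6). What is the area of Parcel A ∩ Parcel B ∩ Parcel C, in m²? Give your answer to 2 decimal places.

2.00

The intersection is the polygon with vertices (6,4), (6,2), (5,2), (5,4).
By the shoelace formula its area is 2.00.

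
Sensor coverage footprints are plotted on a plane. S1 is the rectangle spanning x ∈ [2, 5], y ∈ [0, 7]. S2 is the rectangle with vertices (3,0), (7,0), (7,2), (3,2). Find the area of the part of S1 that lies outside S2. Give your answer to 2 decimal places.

|S1∩S2|: x∈[3,5], y∈[0,2] → 2·2 = 4.
|S1| = 21.
|S1 ∖ S2| = |S1| − |S1∩S2| = 21 − 4 = 17.00.

17.00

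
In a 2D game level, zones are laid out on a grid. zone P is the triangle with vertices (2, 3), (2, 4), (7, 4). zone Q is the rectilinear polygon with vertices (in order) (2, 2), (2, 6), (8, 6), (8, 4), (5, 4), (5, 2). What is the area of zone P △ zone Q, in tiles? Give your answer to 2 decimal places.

16.30

|zone P| = 2.5, |zone Q| = 18, |zone P∩zone Q| = 2.1.
|zone P △ zone Q| = |zone P| + |zone Q| − 2·|zone P∩zone Q| = 2.5 + 18 − 4.2 = 16.30.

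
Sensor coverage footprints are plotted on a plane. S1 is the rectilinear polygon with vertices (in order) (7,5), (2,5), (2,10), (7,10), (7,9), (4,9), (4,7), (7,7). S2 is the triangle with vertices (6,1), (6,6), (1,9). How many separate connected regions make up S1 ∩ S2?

1

S1 ∩ S2 is a single connected region.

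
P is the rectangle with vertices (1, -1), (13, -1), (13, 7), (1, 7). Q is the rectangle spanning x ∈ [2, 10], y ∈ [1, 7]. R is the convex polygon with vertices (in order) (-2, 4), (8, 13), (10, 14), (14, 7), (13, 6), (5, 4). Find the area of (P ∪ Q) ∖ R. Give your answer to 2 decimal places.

68.05

|P ∪ Q| = 96.
|(P ∪ Q) ∩ R| = 27.95.
|(P ∪ Q) ∖ R| = 96 − 27.95 = 68.05.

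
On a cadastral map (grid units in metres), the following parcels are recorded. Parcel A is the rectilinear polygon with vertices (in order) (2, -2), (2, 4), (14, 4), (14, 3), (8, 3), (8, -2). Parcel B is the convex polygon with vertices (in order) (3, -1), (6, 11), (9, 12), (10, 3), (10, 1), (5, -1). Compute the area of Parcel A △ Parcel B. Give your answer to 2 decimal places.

56.96

|Parcel A| = 42, |Parcel B| = 59, |Parcel A∩Parcel B| = 22.0194.
|Parcel A △ Parcel B| = |Parcel A| + |Parcel B| − 2·|Parcel A∩Parcel B| = 42 + 59 − 44.0389 = 56.96.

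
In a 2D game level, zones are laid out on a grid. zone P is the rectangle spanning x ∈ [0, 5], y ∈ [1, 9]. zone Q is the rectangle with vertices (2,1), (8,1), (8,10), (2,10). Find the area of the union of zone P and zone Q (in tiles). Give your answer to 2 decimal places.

By inclusion–exclusion:
Individual areas: |zone P| = 40, |zone Q| = 54.
|zone P∩zone Q|: x∈[2,5], y∈[1,9] → 3·8 = 24.
|zone P ∪ zone Q| = 94 − 24 = 70.00.

70.00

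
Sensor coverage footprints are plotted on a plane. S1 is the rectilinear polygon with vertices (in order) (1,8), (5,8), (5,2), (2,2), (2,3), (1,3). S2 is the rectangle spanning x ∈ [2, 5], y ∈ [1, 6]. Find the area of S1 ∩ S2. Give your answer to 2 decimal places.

12.00

The intersection is the polygon with vertices (5,2), (2,2), (2,3), (2,6), (5,6).
By the shoelace formula its area is 12.00.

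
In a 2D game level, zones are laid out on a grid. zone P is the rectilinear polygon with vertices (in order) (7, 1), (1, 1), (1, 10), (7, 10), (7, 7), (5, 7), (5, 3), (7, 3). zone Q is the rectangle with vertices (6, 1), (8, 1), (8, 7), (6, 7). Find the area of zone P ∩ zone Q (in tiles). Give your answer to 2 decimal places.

2.00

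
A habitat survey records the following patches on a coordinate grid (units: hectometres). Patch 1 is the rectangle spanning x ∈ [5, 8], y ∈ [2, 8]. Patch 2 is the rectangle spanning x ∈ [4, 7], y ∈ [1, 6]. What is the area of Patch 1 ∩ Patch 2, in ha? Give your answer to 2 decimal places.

|Patch 1∩Patch 2|: x∈[5,7], y∈[2,6] → 2·4 = 8.

8.00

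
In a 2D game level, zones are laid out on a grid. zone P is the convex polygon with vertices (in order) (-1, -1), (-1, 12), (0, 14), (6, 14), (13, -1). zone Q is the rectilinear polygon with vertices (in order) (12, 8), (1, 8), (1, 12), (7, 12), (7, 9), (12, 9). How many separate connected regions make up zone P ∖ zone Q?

2

zone P ∖ zone Q splits into 2 disjoint pieces (area 129.0333, area 1.9048).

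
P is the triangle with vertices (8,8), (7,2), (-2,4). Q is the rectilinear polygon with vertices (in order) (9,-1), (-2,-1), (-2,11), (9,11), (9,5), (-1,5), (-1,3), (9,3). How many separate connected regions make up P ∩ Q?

P ∩ Q splits into 3 disjoint pieces (area 10.5, area 2.3333, area 0.3111).

3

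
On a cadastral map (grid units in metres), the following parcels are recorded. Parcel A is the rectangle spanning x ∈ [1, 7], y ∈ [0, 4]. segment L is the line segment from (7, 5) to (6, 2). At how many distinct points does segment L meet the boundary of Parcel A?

The segment meets the boundary at (6.667,4).

1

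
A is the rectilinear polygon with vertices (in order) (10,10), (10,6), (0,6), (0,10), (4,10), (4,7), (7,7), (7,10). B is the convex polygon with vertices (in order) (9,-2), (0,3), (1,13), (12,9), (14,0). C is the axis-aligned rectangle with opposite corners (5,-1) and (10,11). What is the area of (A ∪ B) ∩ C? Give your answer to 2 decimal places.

The region (A ∪ B) ∩ C is the polygon with vertices (5,0.222), (5,11), (6.5,11), (9.25,10), (10,10), (10,9.727), (10,-1), (7.2,-1).
By the shoelace formula its area is 56.53.

56.53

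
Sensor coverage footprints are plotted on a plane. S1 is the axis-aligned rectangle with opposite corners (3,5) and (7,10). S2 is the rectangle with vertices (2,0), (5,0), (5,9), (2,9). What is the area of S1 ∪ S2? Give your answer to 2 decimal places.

39.00

By inclusion–exclusion:
Individual areas: |S1| = 20, |S2| = 27.
|S1∩S2|: x∈[3,5], y∈[5,9] → 2·4 = 8.
|S1 ∪ S2| = 47 − 8 = 39.00.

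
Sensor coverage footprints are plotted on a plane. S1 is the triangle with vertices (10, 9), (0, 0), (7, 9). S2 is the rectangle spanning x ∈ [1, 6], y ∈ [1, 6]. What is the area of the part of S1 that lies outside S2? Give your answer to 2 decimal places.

7.90

|S1| = 13.5, |S1∩S2| = 5.6016.
|S1 ∖ S2| = |S1| − |S1∩S2| = 13.5 − 5.6016 = 7.90.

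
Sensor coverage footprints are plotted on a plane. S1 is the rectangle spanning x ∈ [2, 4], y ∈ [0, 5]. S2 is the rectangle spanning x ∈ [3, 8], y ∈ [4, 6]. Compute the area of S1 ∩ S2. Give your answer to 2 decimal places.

1.00

|S1∩S2|: x∈[3,4], y∈[4,5] → 1·1 = 1.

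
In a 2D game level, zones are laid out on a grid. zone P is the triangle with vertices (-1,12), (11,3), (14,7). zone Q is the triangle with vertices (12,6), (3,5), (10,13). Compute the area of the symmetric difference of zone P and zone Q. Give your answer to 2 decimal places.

36.76

|zone P| = 37.5, |zone Q| = 32.5, |zone P∩zone Q| = 16.6212.
|zone P △ zone Q| = |zone P| + |zone Q| − 2·|zone P∩zone Q| = 37.5 + 32.5 − 33.2423 = 36.76.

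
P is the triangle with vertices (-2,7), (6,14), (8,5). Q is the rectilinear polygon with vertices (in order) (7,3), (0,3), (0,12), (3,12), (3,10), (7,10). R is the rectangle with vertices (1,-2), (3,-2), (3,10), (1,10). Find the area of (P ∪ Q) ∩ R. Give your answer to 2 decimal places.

The region (P ∪ Q) ∩ R is the polygon with vertices (1,3), (1,10), (3,10), (3,3).
By the shoelace formula its area is 14.00.

14.00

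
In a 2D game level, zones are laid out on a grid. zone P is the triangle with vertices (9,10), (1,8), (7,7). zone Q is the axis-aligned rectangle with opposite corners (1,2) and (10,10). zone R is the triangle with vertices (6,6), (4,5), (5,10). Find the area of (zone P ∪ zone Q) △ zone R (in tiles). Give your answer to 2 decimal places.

|zone P ∪ zone Q| = 72.
|(zone P ∪ zone Q) ∩ zone R| = 4.5.
|(zone P ∪ zone Q) △ zone R| = 72 + 4.5 − 9 = 67.50.

67.50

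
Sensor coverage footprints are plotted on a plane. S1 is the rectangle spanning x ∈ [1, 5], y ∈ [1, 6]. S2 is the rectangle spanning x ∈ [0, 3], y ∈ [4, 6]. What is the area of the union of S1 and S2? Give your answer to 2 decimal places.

22.00

By inclusion–exclusion:
Individual areas: |S1| = 20, |S2| = 6.
|S1∩S2|: x∈[1,3], y∈[4,6] → 2·2 = 4.
|S1 ∪ S2| = 26 − 4 = 22.00.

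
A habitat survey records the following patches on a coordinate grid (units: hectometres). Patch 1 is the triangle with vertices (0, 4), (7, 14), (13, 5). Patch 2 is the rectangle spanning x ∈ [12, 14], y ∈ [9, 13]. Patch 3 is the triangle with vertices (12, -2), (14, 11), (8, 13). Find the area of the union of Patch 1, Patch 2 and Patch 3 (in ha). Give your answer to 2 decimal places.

By inclusion–exclusion:
Individual areas: |Patch 1| = 61.5, |Patch 2| = 8, |Patch 3| = 41.
|Patch 1∩Patch 2| = 0.
|Patch 1∩Patch 3| = 10.5819.
|Patch 2∩Patch 3| = 4.359.
|Patch 1∩Patch 2∩Patch 3| = 0.
|Patch 1 ∪ Patch 2 ∪ Patch 3| = 110.5 − 14.9409 + 0 = 95.56.

95.56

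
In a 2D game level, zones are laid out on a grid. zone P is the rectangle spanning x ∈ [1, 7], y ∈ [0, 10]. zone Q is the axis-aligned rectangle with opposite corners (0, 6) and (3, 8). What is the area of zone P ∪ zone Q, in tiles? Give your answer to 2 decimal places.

By inclusion–exclusion:
Individual areas: |zone P| = 60, |zone Q| = 6.
|zone P∩zone Q|: x∈[1,3], y∈[6,8] → 2·2 = 4.
|zone P ∪ zone Q| = 66 − 4 = 62.00.

62.00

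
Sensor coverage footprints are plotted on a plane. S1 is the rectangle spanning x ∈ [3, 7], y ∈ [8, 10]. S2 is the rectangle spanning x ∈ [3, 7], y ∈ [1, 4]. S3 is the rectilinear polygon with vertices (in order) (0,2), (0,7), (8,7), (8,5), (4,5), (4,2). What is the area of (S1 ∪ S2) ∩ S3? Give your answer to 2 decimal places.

2.00

The region (S1 ∪ S2) ∩ S3 is the polygon with vertices (3,4), (4,4), (4,2), (3,2).
By the shoelace formula its area is 2.00.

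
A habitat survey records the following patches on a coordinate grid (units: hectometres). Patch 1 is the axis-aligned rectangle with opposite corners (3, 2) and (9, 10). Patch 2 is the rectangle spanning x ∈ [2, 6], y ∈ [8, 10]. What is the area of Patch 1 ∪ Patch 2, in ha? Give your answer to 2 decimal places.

50.00

By inclusion–exclusion:
Individual areas: |Patch 1| = 48, |Patch 2| = 8.
|Patch 1∩Patch 2|: x∈[3,6], y∈[8,10] → 3·2 = 6.
|Patch 1 ∪ Patch 2| = 56 − 6 = 50.00.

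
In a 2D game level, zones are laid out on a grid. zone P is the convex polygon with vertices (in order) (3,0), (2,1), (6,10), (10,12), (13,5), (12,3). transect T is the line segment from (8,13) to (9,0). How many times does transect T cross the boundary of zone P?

The segment meets the boundary at (8.85,1.95), (8.148,11.074).

2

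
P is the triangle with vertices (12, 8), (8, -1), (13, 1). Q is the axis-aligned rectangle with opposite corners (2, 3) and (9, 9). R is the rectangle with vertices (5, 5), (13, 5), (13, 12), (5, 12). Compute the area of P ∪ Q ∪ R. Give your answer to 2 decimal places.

97.86

By inclusion–exclusion:
Individual areas: |P| = 18.5, |Q| = 42, |R| = 56.
|P∩Q| = 0.
|P∩R| = 2.6429.
|Q∩R|: x∈[5,9], y∈[5,9] → 4·4 = 16.
|P∩Q∩R| = 0.
|P ∪ Q ∪ R| = 116.5 − 18.6429 + 0 = 97.86.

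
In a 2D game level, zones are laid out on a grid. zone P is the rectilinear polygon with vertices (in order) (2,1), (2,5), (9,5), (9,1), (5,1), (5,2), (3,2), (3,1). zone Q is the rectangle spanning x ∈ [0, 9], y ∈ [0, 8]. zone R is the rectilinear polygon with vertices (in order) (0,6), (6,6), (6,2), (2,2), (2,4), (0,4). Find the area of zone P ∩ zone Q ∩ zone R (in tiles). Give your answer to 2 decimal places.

12.00

The intersection is the polygon with vertices (6,5), (6,2), (5,2), (3,2), (2,2), (2,4), (2,5).
By the shoelace formula its area is 12.00.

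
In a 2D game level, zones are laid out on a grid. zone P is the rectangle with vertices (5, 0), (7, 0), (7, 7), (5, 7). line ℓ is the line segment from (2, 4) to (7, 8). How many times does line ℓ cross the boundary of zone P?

2

The segment meets the boundary at (5,6.4), (5.75,7).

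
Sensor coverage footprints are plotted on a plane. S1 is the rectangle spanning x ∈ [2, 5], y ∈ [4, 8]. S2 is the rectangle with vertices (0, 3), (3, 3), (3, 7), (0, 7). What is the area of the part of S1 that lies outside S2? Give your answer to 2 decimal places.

|S1∩S2|: x∈[2,3], y∈[4,7] → 1·3 = 3.
|S1| = 12.
|S1 ∖ S2| = |S1| − |S1∩S2| = 12 − 3 = 9.00.

9.00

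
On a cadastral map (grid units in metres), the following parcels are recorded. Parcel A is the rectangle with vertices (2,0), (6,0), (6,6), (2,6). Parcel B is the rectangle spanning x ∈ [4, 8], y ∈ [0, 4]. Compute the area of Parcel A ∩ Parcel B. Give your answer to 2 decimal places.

|Parcel A∩Parcel B|: x∈[4,6], y∈[0,4] → 2·4 = 8.

8.00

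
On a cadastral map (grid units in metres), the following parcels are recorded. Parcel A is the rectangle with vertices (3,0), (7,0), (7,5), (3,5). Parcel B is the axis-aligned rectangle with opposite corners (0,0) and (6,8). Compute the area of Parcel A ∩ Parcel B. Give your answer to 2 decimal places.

15.00

|Parcel A∩Parcel B|: x∈[3,6], y∈[0,5] → 3·5 = 15.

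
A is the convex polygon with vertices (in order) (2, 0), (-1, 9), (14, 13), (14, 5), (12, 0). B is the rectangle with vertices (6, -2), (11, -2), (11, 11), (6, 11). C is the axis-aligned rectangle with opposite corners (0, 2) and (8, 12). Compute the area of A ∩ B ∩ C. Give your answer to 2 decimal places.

17.97

The intersection is the polygon with vertices (8,11), (8,2), (6,2), (6,10.867), (6.5,11).
By the shoelace formula its area is 17.97.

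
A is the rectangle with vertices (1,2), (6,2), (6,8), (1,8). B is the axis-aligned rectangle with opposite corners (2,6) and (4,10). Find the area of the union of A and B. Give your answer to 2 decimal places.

By inclusion–exclusion:
Individual areas: |A| = 30, |B| = 8.
|A∩B|: x∈[2,4], y∈[6,8] → 2·2 = 4.
|A ∪ B| = 38 − 4 = 34.00.

34.00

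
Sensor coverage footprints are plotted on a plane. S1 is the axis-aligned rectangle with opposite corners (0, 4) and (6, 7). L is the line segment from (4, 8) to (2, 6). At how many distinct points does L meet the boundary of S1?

1

The segment meets the boundary at (3,7).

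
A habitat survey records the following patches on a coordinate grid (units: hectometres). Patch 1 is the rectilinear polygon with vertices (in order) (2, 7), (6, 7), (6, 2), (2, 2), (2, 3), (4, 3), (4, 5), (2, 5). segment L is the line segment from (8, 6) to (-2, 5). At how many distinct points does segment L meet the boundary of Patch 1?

2

The segment meets the boundary at (2,5.4), (6,5.8).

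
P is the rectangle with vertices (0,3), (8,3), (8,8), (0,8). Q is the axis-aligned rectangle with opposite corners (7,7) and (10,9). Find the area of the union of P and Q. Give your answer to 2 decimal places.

45.00

By inclusion–exclusion:
Individual areas: |P| = 40, |Q| = 6.
|P∩Q|: x∈[7,8], y∈[7,8] → 1·1 = 1.
|P ∪ Q| = 46 − 1 = 45.00.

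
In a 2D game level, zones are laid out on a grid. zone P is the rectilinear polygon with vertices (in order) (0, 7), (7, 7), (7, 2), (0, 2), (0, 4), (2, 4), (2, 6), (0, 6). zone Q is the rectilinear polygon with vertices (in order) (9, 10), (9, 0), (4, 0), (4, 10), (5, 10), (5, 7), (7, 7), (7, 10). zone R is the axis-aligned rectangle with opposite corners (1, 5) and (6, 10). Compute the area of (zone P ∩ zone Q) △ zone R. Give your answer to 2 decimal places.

|zone P ∩ zone Q| = 15.
|(zone P ∩ zone Q) ∩ zone R| = 4.
|(zone P ∩ zone Q) △ zone R| = 15 + 25 − 8 = 32.00.

32.00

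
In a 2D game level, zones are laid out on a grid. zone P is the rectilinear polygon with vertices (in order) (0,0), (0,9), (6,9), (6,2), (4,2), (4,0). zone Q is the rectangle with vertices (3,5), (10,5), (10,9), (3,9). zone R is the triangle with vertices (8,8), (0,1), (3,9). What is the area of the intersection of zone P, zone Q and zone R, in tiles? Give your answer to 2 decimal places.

10.21

The intersection is the polygon with vertices (6,6.25), (4.571,5), (3,5), (3,9), (6,8.4).
By the shoelace formula its area is 10.21.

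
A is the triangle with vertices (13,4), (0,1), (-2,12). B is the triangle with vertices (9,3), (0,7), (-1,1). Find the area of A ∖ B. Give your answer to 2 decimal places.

46.93

|A| = 74.5, |A∩B| = 27.5699.
|A ∖ B| = |A| − |A∩B| = 74.5 − 27.5699 = 46.93.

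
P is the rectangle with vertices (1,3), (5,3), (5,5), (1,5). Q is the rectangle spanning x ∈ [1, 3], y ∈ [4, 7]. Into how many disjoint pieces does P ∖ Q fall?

P ∖ Q is a single connected region.

1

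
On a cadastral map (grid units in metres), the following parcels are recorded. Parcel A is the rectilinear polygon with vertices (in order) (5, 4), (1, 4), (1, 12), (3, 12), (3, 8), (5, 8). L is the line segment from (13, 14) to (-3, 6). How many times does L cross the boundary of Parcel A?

2

The segment meets the boundary at (1,8), (3,9).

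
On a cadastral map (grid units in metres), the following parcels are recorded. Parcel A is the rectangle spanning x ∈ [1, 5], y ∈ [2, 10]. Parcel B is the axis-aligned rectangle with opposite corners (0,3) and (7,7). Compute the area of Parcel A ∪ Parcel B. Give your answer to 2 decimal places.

44.00

By inclusion–exclusion:
Individual areas: |Parcel A| = 32, |Parcel B| = 28.
|Parcel A∩Parcel B|: x∈[1,5], y∈[3,7] → 4·4 = 16.
|Parcel A ∪ Parcel B| = 60 − 16 = 44.00.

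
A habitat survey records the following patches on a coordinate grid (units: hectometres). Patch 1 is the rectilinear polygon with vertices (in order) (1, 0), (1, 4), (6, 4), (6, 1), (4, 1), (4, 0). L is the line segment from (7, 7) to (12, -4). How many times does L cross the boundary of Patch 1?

0

The segment lies entirely outside Patch 1 and never meets its boundary.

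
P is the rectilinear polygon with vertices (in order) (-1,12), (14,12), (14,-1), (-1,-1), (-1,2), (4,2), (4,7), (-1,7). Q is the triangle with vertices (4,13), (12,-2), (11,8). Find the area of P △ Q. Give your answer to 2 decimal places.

138.80

|P| = 170, |Q| = 32.5, |P∩Q| = 31.85.
|P △ Q| = |P| + |Q| − 2·|P∩Q| = 170 + 32.5 − 63.7 = 138.80.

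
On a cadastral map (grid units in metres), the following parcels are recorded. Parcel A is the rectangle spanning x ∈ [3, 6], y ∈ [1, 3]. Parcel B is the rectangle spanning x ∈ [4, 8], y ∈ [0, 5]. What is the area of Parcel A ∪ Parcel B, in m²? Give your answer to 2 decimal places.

By inclusion–exclusion:
Individual areas: |Parcel A| = 6, |Parcel B| = 20.
|Parcel A∩Parcel B|: x∈[4,6], y∈[1,3] → 2·2 = 4.
|Parcel A ∪ Parcel B| = 26 − 4 = 22.00.

22.00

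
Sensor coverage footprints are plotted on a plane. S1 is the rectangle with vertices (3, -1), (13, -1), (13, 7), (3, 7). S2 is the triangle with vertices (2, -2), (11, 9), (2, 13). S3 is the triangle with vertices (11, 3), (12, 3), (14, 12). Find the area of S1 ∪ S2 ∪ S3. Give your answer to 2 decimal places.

124.14

By inclusion–exclusion:
Individual areas: |S1| = 80, |S2| = 67.5, |S3| = 4.5.
|S1∩S2| = 24.7475.
|S1∩S3| = 3.1111.
|S2∩S3| = 0.
|S1∩S2∩S3| = 0.
|S1 ∪ S2 ∪ S3| = 152 − 27.8586 + 0 = 124.14.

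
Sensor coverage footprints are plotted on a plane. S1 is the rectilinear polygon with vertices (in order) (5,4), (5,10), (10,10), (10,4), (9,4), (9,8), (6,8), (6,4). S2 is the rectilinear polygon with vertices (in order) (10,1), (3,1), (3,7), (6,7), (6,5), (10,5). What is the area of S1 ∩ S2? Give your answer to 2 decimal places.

4.00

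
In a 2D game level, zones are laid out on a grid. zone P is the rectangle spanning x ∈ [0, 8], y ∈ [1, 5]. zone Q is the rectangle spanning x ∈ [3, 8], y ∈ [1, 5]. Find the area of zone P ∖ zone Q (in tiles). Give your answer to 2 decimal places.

|zone P∩zone Q|: x∈[3,8], y∈[1,5] → 5·4 = 20.
|zone P| = 32.
|zone P ∖ zone Q| = |zone P| − |zone P∩zone Q| = 32 − 20 = 12.00.

12.00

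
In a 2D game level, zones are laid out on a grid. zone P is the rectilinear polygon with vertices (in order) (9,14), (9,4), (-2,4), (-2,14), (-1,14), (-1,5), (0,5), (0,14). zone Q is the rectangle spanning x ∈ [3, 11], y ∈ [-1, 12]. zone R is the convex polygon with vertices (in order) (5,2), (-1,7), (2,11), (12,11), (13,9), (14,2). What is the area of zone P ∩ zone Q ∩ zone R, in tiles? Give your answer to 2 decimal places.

42.00

The intersection is the polygon with vertices (3,4), (3,11), (9,11), (9,4).
By the shoelace formula its area is 42.00.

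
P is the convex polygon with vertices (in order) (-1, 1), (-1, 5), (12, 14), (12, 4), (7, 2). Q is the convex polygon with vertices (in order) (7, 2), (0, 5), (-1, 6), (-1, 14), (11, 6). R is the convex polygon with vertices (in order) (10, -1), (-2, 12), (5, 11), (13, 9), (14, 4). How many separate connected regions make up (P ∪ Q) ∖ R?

(P ∪ Q) ∖ R splits into 3 disjoint pieces (area 40.3923, area 4.3831, area 11.9719).

3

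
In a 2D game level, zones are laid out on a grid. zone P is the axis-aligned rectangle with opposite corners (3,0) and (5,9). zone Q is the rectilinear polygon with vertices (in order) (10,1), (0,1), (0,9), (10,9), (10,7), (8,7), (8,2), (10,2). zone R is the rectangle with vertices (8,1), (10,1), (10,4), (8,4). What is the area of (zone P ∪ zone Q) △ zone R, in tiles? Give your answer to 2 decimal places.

74.00

|zone P ∪ zone Q| = 72.
|(zone P ∪ zone Q) ∩ zone R| = 2.
|(zone P ∪ zone Q) △ zone R| = 72 + 6 − 4 = 74.00.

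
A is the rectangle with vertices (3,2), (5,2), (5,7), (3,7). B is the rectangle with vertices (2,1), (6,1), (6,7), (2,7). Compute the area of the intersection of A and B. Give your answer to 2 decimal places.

10.00

|A∩B|: x∈[3,5], y∈[2,7] → 2·5 = 10.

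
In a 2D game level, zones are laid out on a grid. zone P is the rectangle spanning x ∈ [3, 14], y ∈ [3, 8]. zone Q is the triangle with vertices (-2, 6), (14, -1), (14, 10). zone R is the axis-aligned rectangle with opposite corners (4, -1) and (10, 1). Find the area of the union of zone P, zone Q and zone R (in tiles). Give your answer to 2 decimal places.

101.81

By inclusion–exclusion:
Individual areas: |zone P| = 55, |zone Q| = 88, |zone R| = 12.
|zone P∩zone Q| = 53.1205.
|zone P∩zone R| = 0 (no overlap).
|zone Q∩zone R| = 0.0714.
|zone P∩zone Q∩zone R| = 0.
|zone P ∪ zone Q ∪ zone R| = 155 − 53.192 + 0 = 101.81.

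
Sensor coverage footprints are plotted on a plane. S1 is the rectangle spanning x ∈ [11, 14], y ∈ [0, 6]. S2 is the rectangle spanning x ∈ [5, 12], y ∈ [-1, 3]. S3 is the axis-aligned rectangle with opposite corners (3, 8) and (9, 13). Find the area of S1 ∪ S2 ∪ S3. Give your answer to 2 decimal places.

By inclusion–exclusion:
Individual areas: |S1| = 18, |S2| = 28, |S3| = 30.
|S1∩S2|: x∈[11,12], y∈[0,3] → 1·3 = 3.
|S1∩S3| = 0 (no overlap).
|S2∩S3| = 0 (no overlap).
|S1∩S2∩S3| = 0.
|S1 ∪ S2 ∪ S3| = 76 − 3 + 0 = 73.00.

73.00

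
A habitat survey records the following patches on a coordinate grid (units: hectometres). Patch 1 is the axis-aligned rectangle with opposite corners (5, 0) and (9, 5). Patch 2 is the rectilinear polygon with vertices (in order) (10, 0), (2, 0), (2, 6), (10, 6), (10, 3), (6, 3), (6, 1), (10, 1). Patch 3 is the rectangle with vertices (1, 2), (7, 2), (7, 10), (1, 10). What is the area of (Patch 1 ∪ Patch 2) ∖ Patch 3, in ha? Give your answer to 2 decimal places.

26.00

|Patch 1 ∪ Patch 2| = 46.
|(Patch 1 ∪ Patch 2) ∩ Patch 3| = 20.
|(Patch 1 ∪ Patch 2) ∖ Patch 3| = 46 − 20 = 26.00.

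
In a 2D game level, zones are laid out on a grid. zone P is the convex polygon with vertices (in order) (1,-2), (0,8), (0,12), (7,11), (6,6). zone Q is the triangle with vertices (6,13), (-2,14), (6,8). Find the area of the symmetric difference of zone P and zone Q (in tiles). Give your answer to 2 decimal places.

62.73

|zone P| = 59, |zone Q| = 20, |zone P∩zone Q| = 8.1345.
|zone P △ zone Q| = |zone P| + |zone Q| − 2·|zone P∩zone Q| = 59 + 20 − 16.2689 = 62.73.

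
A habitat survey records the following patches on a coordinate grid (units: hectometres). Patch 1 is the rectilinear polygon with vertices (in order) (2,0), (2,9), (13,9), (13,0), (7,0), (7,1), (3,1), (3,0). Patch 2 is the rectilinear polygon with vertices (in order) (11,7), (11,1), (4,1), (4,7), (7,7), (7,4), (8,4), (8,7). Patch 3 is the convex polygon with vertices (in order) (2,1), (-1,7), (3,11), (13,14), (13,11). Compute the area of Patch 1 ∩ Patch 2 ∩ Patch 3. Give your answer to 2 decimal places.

8.62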